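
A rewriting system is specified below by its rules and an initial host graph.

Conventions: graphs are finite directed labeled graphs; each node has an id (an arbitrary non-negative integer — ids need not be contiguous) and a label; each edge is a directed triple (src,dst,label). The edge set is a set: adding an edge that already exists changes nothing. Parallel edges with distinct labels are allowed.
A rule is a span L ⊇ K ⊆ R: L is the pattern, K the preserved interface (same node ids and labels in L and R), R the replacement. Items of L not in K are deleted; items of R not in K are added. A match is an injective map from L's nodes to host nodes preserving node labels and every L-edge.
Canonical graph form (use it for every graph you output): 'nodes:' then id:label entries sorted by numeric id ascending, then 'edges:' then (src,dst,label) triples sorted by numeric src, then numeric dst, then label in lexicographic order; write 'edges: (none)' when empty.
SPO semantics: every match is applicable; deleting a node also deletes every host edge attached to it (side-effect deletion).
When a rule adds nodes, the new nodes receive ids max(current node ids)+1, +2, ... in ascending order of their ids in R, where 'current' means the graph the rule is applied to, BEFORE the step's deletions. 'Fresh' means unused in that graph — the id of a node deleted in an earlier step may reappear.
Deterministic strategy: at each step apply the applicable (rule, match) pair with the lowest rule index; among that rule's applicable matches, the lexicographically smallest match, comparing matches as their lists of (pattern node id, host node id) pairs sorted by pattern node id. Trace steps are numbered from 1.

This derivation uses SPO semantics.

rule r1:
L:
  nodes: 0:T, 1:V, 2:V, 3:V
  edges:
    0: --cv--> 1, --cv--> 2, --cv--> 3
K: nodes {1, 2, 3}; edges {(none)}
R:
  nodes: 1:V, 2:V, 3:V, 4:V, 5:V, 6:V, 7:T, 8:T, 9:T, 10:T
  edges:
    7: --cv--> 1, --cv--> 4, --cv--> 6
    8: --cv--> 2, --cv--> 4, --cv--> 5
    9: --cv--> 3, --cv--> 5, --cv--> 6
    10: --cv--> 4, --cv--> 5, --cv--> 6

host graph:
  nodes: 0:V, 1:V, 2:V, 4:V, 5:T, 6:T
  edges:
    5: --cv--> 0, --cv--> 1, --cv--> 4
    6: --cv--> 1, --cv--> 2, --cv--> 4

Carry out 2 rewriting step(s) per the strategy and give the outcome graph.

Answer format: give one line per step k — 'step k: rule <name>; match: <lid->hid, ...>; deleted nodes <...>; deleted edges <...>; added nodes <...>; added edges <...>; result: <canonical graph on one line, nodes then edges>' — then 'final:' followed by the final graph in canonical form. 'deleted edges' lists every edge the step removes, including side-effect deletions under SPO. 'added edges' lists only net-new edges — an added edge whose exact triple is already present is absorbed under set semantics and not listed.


step 1: rule r1; match: 0->5, 1->0, 2->1, 3->4; deleted nodes 5; deleted edges (5,0,cv); (5,1,cv); (5,4,cv); added nodes 7, 8, 9, 10, 11, 12, 13; added edges (10,0,cv); (10,7,cv); (10,9,cv); (11,1,cv); (11,7,cv); (11,8,cv); (12,4,cv); (12,8,cv); (12,9,cv); (13,7,cv); (13,8,cv); (13,9,cv); result: nodes: 0:V, 1:V, 2:V, 4:V, 6:T, 7:V, 8:V, 9:V, 10:T, 11:T, 12:T, 13:T edges: (6,1,cv); (6,2,cv); (6,4,cv); (10,0,cv); (10,7,cv); (10,9,cv); (11,1,cv); (11,7,cv); (11,8,cv); (12,4,cv); (12,8,cv); (12,9,cv); (13,7,cv); (13,8,cv); (13,9,cv)
step 2: rule r1; match: 0->6, 1->1, 2->2, 3->4; deleted nodes 6; deleted edges (6,1,cv); (6,2,cv); (6,4,cv); added nodes 14, 15, 16, 17, 18, 19, 20; added edges (17,1,cv); (17,14,cv); (17,16,cv); (18,2,cv); (18,14,cv); (18,15,cv); (19,4,cv); (19,15,cv); (19,16,cv); (20,14,cv); (20,15,cv); (20,16,cv); result: nodes: 0:V, 1:V, 2:V, 4:V, 7:V, 8:V, 9:V, 10:T, 11:T, 12:T, 13:T, 14:V, 15:V, 16:V, 17:T, 18:T, 19:T, 20:T edges: (10,0,cv); (10,7,cv); (10,9,cv); (11,1,cv); (11,7,cv); (11,8,cv); (12,4,cv); (12,8,cv); (12,9,cv); (13,7,cv); (13,8,cv); (13,9,cv); (17,1,cv); (17,14,cv); (17,16,cv); (18,2,cv); (18,14,cv); (18,15,cv); (19,4,cv); (19,15,cv); (19,16,cv); (20,14,cv); (20,15,cv); (20,16,cv)
final:
nodes: 0:V, 1:V, 2:V, 4:V, 7:V, 8:V, 9:V, 10:T, 11:T, 12:T, 13:T, 14:V, 15:V, 16:V, 17:T, 18:T, 19:T, 20:T
edges: (10,0,cv); (10,7,cv); (10,9,cv); (11,1,cv); (11,7,cv); (11,8,cv); (12,4,cv); (12,8,cv); (12,9,cv); (13,7,cv); (13,8,cv); (13,9,cv); (17,1,cv); (17,14,cv); (17,16,cv); (18,2,cv); (18,14,cv); (18,15,cv); (19,4,cv); (19,15,cv); (19,16,cv); (20,14,cv); (20,15,cv); (20,16,cv)


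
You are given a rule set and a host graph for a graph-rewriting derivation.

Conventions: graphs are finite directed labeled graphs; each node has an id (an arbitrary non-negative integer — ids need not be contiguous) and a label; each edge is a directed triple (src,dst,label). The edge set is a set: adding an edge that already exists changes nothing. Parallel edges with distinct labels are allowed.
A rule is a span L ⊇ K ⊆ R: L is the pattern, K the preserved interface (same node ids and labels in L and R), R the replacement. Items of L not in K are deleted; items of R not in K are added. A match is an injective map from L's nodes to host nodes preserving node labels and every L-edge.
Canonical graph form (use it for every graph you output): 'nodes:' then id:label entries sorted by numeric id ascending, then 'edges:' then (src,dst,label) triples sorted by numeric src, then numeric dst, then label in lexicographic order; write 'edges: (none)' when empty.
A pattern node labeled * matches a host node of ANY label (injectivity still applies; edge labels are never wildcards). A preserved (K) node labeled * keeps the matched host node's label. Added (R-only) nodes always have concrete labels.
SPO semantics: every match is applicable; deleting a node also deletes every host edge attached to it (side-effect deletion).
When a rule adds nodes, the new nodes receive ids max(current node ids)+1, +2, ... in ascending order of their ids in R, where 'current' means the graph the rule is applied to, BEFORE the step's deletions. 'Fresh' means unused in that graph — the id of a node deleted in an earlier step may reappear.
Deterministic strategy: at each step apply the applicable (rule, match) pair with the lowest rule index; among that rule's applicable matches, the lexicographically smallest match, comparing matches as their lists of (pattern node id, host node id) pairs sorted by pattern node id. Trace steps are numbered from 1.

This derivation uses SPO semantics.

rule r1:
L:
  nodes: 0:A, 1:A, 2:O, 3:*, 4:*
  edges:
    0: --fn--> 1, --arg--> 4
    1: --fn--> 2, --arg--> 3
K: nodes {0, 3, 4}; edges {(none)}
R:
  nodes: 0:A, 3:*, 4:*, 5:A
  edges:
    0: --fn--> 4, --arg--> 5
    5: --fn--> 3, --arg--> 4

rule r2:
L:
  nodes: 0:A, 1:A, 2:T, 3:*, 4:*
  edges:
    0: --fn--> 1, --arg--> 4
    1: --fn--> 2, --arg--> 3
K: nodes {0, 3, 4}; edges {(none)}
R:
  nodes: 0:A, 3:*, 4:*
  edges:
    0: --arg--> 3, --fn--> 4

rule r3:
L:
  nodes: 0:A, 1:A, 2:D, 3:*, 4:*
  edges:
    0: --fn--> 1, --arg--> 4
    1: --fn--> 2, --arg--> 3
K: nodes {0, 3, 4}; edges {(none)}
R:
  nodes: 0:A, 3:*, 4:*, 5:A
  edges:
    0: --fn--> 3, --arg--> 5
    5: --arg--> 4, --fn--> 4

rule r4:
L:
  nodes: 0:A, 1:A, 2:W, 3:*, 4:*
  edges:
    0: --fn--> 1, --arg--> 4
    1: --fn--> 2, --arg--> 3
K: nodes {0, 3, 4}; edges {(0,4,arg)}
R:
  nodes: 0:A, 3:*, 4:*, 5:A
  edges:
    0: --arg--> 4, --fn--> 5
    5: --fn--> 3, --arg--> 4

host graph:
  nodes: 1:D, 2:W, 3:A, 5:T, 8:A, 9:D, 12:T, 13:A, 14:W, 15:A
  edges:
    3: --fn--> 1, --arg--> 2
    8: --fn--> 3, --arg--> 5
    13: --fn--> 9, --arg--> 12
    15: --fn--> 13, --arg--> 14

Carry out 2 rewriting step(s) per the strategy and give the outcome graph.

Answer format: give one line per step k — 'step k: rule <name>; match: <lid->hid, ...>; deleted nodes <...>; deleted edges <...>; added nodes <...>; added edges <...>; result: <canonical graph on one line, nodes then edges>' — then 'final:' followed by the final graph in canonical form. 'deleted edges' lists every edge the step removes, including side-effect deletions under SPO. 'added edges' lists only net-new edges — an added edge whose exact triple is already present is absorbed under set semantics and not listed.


step 1: rule r3; match: 0->8, 1->3, 2->1, 3->2, 4->5; deleted nodes 1, 3; deleted edges (3,1,fn); (3,2,arg); (8,3,fn); (8,5,arg); added nodes 16; added edges (8,2,fn); (8,16,arg); (16,5,arg); (16,5,fn); result: nodes: 2:W, 5:T, 8:A, 9:D, 12:T, 13:A, 14:W, 15:A, 16:A edges: (8,2,fn); (8,16,arg); (13,9,fn); (13,12,arg); (15,13,fn); (15,14,arg); (16,5,arg); (16,5,fn)
step 2: rule r3; match: 0->15, 1->13, 2->9, 3->12, 4->14; deleted nodes 9, 13; deleted edges (13,9,fn); (13,12,arg); (15,13,fn); (15,14,arg); added nodes 17; added edges (15,12,fn); (15,17,arg); (17,14,arg); (17,14,fn); result: nodes: 2:W, 5:T, 8:A, 12:T, 14:W, 15:A, 16:A, 17:A edges: (8,2,fn); (8,16,arg); (15,12,fn); (15,17,arg); (16,5,arg); (16,5,fn); (17,14,arg); (17,14,fn)
final:
nodes: 2:W, 5:T, 8:A, 12:T, 14:W, 15:A, 16:A, 17:A
edges: (8,2,fn); (8,16,arg); (15,12,fn); (15,17,arg); (16,5,arg); (16,5,fn); (17,14,arg); (17,14,fn)


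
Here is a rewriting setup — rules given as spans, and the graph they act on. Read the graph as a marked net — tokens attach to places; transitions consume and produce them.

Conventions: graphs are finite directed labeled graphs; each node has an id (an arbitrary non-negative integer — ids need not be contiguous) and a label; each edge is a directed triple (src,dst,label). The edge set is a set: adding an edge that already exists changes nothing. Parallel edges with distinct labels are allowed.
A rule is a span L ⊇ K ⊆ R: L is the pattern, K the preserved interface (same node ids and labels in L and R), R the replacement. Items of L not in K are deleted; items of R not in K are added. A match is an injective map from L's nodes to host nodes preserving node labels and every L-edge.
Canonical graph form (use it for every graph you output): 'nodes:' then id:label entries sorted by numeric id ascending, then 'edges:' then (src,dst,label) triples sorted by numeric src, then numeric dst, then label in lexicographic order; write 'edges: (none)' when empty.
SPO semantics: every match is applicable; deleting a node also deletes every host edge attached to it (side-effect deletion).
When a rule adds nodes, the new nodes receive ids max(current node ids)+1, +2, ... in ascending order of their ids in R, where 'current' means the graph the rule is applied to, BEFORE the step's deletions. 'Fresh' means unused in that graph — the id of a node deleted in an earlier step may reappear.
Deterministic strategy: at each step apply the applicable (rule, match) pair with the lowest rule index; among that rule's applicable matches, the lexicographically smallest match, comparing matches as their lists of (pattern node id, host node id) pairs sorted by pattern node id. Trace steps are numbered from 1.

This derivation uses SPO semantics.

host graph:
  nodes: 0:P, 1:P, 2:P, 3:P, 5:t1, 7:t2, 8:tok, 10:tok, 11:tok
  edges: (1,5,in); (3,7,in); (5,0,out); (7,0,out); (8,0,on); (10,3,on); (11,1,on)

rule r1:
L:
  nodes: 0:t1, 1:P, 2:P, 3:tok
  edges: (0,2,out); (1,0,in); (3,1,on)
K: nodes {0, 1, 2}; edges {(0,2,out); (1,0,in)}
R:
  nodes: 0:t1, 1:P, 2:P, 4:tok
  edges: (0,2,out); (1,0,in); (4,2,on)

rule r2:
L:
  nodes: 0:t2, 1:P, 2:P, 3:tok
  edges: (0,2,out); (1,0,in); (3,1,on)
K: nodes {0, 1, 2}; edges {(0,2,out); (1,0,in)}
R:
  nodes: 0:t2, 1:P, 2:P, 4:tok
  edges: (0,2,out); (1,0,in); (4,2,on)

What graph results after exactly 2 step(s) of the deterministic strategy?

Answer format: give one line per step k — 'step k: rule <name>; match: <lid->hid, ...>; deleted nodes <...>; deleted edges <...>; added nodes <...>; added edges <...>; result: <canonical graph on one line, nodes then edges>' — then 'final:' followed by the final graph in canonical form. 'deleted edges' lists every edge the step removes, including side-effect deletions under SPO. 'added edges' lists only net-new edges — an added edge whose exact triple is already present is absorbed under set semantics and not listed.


step 1: rule r1; match: 0->5, 1->1, 2->0, 3->11; deleted nodes 11; deleted edges (11,1,on); added nodes 12; added edges (12,0,on); result: nodes: 0:P, 1:P, 2:P, 3:P, 5:t1, 7:t2, 8:tok, 10:tok, 12:tok edges: (1,5,in); (3,7,in); (5,0,out); (7,0,out); (8,0,on); (10,3,on); (12,0,on)
step 2: rule r2; match: 0->7, 1->3, 2->0, 3->10; deleted nodes 10; deleted edges (10,3,on); added nodes 13; added edges (13,0,on); result: nodes: 0:P, 1:P, 2:P, 3:P, 5:t1, 7:t2, 8:tok, 12:tok, 13:tok edges: (1,5,in); (3,7,in); (5,0,out); (7,0,out); (8,0,on); (12,0,on); (13,0,on)
final:
nodes: 0:P, 1:P, 2:P, 3:P, 5:t1, 7:t2, 8:tok, 12:tok, 13:tok
edges: (1,5,in); (3,7,in); (5,0,out); (7,0,out); (8,0,on); (12,0,on); (13,0,on)


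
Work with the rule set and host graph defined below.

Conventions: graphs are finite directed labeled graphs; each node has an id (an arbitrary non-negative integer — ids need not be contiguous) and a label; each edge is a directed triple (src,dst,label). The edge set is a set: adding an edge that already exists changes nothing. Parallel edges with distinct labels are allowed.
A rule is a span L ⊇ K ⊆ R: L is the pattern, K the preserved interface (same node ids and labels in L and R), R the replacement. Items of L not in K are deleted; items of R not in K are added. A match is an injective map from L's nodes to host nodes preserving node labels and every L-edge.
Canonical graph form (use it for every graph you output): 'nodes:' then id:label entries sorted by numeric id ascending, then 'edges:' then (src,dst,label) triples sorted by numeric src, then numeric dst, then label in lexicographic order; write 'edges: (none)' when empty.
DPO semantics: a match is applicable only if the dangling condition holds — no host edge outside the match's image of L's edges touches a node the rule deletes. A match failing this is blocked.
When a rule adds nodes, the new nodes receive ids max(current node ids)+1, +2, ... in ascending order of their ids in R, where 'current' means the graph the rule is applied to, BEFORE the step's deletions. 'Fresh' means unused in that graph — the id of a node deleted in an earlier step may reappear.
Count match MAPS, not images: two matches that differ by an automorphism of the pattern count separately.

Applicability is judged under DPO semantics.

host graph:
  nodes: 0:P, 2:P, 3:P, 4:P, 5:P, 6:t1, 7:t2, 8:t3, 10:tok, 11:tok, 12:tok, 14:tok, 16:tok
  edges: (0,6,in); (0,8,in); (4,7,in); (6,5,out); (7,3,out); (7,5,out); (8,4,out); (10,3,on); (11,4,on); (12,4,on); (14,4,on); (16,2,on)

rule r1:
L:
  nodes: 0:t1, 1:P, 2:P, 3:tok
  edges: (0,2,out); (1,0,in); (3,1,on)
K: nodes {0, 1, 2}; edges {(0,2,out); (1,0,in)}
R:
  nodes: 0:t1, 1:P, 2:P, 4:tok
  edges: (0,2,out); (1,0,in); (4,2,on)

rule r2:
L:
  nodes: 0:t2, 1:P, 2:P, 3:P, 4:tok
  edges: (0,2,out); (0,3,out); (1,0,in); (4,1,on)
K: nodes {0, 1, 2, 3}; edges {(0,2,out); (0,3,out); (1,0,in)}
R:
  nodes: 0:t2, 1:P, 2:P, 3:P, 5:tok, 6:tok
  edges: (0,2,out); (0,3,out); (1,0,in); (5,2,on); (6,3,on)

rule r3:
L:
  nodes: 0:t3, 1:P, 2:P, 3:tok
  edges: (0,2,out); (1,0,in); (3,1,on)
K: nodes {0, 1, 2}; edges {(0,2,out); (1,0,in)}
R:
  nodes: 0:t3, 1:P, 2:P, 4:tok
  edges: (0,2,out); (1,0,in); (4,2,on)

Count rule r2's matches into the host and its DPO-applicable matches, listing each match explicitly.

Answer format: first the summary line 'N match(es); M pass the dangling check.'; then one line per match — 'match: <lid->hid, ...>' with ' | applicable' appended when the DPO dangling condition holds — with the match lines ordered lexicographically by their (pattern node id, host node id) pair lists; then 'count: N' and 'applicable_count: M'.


6 match(es); 6 pass the dangling check.
match: 0->7, 1->4, 2->3, 3->5, 4->11 | applicable
match: 0->7, 1->4, 2->3, 3->5, 4->12 | applicable
match: 0->7, 1->4, 2->3, 3->5, 4->14 | applicable
match: 0->7, 1->4, 2->5, 3->3, 4->11 | applicable
match: 0->7, 1->4, 2->5, 3->3, 4->12 | applicable
match: 0->7, 1->4, 2->5, 3->3, 4->14 | applicable
count: 6
applicable_count: 6


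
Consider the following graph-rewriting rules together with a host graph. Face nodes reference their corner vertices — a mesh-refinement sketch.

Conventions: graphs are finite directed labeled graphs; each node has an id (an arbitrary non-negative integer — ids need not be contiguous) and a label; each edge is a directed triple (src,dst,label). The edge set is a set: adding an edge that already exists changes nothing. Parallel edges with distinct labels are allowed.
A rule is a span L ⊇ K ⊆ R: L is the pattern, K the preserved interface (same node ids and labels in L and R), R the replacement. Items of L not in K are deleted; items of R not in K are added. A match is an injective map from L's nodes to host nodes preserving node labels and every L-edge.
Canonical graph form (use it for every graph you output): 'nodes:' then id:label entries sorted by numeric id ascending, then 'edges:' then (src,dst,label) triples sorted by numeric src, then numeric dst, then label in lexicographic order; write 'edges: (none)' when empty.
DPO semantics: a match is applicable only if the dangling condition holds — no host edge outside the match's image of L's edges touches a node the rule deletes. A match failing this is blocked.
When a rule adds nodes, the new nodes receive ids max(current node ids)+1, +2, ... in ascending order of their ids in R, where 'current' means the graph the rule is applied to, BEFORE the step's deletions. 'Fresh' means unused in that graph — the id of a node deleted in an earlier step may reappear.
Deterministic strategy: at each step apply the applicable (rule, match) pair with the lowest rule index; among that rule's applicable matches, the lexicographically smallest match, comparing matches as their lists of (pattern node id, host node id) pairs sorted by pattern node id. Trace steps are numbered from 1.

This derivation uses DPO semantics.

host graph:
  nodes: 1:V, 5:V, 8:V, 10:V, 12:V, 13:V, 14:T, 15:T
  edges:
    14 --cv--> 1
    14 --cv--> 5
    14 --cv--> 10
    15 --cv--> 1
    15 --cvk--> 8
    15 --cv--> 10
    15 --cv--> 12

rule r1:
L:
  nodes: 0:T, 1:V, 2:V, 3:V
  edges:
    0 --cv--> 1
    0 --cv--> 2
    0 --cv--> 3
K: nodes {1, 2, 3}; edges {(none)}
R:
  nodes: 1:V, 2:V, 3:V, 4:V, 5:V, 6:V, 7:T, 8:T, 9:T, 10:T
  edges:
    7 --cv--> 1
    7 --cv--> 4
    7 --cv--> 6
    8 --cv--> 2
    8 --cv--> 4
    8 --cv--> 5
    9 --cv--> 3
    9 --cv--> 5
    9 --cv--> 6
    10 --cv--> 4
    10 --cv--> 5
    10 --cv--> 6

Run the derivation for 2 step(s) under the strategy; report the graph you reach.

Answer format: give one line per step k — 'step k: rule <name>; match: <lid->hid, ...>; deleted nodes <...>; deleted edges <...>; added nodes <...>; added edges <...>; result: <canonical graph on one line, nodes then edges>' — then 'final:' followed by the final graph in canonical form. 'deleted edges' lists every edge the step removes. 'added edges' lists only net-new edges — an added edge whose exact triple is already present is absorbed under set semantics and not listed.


step 1: rule r1; match: 0->14, 1->1, 2->5, 3->10; deleted nodes 14; deleted edges (14,1,cv); (14,5,cv); (14,10,cv); added nodes 16, 17, 18, 19, 20, 21, 22; added edges (19,1,cv); (19,16,cv); (19,18,cv); (20,5,cv); (20,16,cv); (20,17,cv); (21,10,cv); (21,17,cv); (21,18,cv); (22,16,cv); (22,17,cv); (22,18,cv); result: nodes: 1:V, 5:V, 8:V, 10:V, 12:V, 13:V, 15:T, 16:V, 17:V, 18:V, 19:T, 20:T, 21:T, 22:T edges: (15,1,cv); (15,8,cvk); (15,10,cv); (15,12,cv); (19,1,cv); (19,16,cv); (19,18,cv); (20,5,cv); (20,16,cv); (20,17,cv); (21,10,cv); (21,17,cv); (21,18,cv); (22,16,cv); (22,17,cv); (22,18,cv)
step 2: rule r1; match: 0->19, 1->1, 2->16, 3->18; deleted nodes 19; deleted edges (19,1,cv); (19,16,cv); (19,18,cv); added nodes 23, 24, 25, 26, 27, 28, 29; added edges (26,1,cv); (26,23,cv); (26,25,cv); (27,16,cv); (27,23,cv); (27,24,cv); (28,18,cv); (28,24,cv); (28,25,cv); (29,23,cv); (29,24,cv); (29,25,cv); result: nodes: 1:V, 5:V, 8:V, 10:V, 12:V, 13:V, 15:T, 16:V, 17:V, 18:V, 20:T, 21:T, 22:T, 23:V, 24:V, 25:V, 26:T, 27:T, 28:T, 29:T edges: (15,1,cv); (15,8,cvk); (15,10,cv); (15,12,cv); (20,5,cv); (20,16,cv); (20,17,cv); (21,10,cv); (21,17,cv); (21,18,cv); (22,16,cv); (22,17,cv); (22,18,cv); (26,1,cv); (26,23,cv); (26,25,cv); (27,16,cv); (27,23,cv); (27,24,cv); (28,18,cv); (28,24,cv); (28,25,cv); (29,23,cv); (29,24,cv); (29,25,cv)
final:
nodes: 1:V, 5:V, 8:V, 10:V, 12:V, 13:V, 15:T, 16:V, 17:V, 18:V, 20:T, 21:T, 22:T, 23:V, 24:V, 25:V, 26:T, 27:T, 28:T, 29:T
edges: (15,1,cv); (15,8,cvk); (15,10,cv); (15,12,cv); (20,5,cv); (20,16,cv); (20,17,cv); (21,10,cv); (21,17,cv); (21,18,cv); (22,16,cv); (22,17,cv); (22,18,cv); (26,1,cv); (26,23,cv); (26,25,cv); (27,16,cv); (27,23,cv); (27,24,cv); (28,18,cv); (28,24,cv); (28,25,cv); (29,23,cv); (29,24,cv); (29,25,cv)


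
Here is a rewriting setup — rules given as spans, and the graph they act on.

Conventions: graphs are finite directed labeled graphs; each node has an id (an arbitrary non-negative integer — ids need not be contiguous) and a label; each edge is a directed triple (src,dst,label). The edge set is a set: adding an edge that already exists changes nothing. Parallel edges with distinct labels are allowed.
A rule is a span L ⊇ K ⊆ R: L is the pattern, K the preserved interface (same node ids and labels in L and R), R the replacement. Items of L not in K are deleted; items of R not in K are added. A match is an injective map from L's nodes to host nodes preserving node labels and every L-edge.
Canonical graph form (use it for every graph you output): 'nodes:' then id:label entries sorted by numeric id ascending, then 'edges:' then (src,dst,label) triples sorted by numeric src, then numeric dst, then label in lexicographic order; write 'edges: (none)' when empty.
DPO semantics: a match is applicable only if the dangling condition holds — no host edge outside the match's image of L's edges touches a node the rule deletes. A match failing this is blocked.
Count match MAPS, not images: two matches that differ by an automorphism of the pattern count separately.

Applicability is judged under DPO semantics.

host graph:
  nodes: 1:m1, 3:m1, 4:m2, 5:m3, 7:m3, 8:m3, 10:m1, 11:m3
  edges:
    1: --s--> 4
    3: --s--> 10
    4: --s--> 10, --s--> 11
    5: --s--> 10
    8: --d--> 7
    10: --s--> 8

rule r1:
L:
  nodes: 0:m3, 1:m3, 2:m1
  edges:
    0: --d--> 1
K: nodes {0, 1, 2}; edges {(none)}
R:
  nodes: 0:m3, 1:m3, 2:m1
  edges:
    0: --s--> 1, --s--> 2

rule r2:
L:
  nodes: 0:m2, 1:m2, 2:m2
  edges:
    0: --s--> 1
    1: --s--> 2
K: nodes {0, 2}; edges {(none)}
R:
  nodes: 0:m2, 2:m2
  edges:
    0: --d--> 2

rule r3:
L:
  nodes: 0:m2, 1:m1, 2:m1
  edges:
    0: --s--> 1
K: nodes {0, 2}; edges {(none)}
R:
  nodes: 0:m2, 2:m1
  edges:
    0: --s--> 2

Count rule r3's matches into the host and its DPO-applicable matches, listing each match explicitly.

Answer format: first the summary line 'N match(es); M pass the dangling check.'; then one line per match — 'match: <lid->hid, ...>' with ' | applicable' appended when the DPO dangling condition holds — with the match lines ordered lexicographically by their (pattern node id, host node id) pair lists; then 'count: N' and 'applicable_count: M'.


2 match(es); 0 pass the dangling check.
match: 0->4, 1->10, 2->1
match: 0->4, 1->10, 2->3
count: 2
applicable_count: 0


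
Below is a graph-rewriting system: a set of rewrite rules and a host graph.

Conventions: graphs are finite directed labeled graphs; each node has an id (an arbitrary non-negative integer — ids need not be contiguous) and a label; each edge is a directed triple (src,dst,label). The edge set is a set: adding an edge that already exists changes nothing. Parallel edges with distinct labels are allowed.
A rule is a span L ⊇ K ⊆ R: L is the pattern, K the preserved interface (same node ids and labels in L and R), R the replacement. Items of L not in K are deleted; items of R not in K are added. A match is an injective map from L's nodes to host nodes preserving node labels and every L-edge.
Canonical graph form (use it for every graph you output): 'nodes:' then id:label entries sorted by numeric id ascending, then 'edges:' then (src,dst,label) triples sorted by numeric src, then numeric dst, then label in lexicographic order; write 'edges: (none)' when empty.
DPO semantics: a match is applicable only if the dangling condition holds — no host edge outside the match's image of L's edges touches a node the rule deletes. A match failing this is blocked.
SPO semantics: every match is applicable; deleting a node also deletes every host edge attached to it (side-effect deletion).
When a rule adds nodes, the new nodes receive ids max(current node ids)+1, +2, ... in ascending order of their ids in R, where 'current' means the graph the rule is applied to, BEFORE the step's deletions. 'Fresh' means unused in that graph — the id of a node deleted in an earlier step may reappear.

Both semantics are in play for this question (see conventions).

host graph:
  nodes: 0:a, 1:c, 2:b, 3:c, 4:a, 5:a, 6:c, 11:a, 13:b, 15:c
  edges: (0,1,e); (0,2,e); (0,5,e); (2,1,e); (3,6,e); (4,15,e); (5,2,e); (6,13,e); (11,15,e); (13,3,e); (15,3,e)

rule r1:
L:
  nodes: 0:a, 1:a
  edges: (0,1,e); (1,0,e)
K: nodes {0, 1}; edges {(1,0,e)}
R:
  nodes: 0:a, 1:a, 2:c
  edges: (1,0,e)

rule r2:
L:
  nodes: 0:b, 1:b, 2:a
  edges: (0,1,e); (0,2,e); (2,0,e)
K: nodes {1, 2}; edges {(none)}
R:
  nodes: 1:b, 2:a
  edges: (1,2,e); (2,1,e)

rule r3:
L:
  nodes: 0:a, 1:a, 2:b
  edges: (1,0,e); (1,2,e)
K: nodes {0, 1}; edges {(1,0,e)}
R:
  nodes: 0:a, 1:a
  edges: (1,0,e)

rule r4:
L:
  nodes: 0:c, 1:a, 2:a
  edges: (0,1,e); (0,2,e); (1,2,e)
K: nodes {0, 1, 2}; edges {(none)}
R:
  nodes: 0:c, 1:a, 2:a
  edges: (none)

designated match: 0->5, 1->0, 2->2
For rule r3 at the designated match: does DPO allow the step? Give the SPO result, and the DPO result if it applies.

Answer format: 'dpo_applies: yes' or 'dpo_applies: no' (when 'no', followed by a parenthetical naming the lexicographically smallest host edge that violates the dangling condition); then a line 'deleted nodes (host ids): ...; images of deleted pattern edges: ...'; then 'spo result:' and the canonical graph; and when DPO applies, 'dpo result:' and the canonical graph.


dpo_applies: no
(the rule deletes node 2, which keeps host edge (2,1,e) outside the match image — the dangling condition fails, DPO blocks; SPO proceeds and side-deletes such edges)
deleted nodes (host ids): 2; images of deleted pattern edges: (0,2,e)
spo result:
nodes: 0:a, 1:c, 3:c, 4:a, 5:a, 6:c, 11:a, 13:b, 15:c
edges: (0,1,e); (0,5,e); (3,6,e); (4,15,e); (6,13,e); (11,15,e); (13,3,e); (15,3,e)


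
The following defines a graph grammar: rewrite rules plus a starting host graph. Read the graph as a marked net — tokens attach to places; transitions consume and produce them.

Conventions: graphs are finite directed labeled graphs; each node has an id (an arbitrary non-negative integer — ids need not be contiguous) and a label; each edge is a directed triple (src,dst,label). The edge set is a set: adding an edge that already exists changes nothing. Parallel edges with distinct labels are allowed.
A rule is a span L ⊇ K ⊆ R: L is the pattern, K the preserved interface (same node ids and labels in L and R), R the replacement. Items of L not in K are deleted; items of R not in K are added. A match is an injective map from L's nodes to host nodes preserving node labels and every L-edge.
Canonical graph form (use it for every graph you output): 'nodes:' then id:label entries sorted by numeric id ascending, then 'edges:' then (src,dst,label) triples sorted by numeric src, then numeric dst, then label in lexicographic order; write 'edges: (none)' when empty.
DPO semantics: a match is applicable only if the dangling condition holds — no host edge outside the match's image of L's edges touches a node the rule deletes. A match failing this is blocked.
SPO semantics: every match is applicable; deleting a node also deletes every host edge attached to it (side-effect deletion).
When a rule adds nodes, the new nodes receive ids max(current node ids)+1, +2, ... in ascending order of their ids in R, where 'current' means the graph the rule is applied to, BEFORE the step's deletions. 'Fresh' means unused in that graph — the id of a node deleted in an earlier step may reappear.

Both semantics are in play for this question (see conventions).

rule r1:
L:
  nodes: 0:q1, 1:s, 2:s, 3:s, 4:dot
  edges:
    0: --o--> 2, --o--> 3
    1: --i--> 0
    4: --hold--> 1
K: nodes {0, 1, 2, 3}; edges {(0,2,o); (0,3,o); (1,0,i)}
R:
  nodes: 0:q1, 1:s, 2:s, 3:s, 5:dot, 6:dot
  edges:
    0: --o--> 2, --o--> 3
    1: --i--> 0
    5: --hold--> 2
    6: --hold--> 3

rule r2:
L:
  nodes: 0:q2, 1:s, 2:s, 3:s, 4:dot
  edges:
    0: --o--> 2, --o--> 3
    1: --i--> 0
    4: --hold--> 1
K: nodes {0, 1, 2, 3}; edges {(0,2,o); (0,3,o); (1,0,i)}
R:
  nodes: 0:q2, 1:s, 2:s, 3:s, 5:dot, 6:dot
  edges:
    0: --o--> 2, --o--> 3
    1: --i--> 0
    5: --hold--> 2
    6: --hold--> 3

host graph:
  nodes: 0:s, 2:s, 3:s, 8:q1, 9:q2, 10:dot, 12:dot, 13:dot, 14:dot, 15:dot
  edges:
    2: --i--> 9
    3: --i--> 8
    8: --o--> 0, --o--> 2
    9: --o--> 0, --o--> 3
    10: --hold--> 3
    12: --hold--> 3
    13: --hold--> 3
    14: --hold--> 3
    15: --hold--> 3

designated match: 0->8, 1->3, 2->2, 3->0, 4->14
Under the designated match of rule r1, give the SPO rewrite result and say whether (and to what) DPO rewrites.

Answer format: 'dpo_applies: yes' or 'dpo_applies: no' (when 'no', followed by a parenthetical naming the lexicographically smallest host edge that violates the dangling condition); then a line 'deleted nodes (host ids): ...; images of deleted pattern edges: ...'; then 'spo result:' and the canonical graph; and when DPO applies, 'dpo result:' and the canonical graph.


dpo_applies: yes
deleted nodes (host ids): 14; images of deleted pattern edges: (14,3,hold)
spo result:
nodes: 0:s, 2:s, 3:s, 8:q1, 9:q2, 10:dot, 12:dot, 13:dot, 15:dot, 16:dot, 17:dot
edges: (2,9,i); (3,8,i); (8,0,o); (8,2,o); (9,0,o); (9,3,o); (10,3,hold); (12,3,hold); (13,3,hold); (15,3,hold); (16,2,hold); (17,0,hold)
dpo result:
nodes: 0:s, 2:s, 3:s, 8:q1, 9:q2, 10:dot, 12:dot, 13:dot, 15:dot, 16:dot, 17:dot
edges: (2,9,i); (3,8,i); (8,0,o); (8,2,o); (9,0,o); (9,3,o); (10,3,hold); (12,3,hold); (13,3,hold); (15,3,hold); (16,2,hold); (17,0,hold)


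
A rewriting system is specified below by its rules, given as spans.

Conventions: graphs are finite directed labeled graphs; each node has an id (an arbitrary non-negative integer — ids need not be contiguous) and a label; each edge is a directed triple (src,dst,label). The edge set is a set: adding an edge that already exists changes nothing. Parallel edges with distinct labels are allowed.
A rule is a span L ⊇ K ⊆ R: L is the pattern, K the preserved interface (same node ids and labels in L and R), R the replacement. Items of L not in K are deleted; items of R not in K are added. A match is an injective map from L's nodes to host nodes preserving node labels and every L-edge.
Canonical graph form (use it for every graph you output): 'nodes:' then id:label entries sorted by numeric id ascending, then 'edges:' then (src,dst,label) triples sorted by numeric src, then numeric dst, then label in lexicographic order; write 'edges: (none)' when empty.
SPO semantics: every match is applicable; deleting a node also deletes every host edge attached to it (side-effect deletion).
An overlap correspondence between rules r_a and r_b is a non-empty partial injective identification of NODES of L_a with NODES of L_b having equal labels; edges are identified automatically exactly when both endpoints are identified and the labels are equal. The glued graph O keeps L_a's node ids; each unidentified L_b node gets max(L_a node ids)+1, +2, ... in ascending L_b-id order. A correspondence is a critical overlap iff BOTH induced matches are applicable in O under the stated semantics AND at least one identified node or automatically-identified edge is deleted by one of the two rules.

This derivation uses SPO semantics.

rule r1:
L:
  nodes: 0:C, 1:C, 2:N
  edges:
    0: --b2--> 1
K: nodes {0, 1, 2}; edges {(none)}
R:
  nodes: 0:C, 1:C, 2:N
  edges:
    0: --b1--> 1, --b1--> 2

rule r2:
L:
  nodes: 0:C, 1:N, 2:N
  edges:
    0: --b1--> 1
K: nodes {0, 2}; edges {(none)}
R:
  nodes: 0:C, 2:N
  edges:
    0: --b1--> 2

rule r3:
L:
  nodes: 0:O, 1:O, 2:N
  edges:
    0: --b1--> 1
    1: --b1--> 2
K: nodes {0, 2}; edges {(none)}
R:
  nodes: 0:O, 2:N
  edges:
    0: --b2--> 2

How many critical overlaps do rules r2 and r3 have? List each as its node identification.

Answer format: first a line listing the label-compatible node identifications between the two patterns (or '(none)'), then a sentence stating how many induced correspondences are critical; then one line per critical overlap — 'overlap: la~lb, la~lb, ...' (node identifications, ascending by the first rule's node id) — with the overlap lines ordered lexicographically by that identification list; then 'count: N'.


label-compatible node identifications between L(r2) and L(r3): 1~2, 2~2
1 of the induced correspondences is a critical overlap of r2 and r3.
overlap: 1~2
count: 1


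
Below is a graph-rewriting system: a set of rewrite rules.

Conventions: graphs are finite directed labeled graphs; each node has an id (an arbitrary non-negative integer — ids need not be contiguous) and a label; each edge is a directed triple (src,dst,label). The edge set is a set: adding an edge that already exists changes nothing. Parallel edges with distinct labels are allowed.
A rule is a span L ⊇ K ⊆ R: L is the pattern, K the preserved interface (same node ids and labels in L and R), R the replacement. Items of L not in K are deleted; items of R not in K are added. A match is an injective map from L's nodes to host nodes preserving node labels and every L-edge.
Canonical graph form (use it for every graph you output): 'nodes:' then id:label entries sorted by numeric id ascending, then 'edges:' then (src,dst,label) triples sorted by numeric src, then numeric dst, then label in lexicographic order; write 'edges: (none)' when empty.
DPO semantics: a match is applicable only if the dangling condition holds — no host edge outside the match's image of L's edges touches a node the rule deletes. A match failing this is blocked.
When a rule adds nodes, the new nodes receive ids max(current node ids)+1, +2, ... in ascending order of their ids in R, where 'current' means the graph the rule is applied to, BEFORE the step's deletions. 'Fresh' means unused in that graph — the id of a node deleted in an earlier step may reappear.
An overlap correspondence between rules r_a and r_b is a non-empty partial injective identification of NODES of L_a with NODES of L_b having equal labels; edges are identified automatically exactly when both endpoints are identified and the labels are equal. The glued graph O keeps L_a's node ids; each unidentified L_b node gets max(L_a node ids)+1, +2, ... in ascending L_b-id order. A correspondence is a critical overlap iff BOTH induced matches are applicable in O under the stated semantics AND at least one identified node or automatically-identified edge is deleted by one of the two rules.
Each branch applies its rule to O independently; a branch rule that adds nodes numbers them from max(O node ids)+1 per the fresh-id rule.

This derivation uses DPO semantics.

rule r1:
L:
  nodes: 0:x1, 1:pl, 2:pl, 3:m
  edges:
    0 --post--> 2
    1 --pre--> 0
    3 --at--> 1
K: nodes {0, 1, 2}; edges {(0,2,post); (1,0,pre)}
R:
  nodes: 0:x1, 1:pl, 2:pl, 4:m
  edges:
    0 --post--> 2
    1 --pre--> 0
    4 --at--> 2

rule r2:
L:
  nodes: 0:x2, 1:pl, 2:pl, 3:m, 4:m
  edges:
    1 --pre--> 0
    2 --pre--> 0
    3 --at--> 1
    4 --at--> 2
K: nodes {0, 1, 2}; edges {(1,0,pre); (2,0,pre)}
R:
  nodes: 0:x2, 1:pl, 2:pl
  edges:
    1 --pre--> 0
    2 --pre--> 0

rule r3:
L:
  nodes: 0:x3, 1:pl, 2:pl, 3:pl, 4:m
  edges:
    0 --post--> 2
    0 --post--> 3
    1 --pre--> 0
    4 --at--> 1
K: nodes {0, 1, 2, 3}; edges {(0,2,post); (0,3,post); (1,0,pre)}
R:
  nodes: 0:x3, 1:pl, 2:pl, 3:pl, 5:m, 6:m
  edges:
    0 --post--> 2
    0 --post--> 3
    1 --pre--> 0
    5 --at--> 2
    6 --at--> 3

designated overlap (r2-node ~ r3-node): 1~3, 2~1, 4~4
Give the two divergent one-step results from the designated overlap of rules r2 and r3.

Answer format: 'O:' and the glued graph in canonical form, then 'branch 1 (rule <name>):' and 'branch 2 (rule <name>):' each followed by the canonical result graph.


O:
nodes: 0:x2, 1:pl, 2:pl, 3:m, 4:m, 5:x3, 6:pl
edges: (1,0,pre); (2,0,pre); (2,5,pre); (3,1,at); (4,2,at); (5,1,post); (5,6,post)
branch 1 (rule r2):
nodes: 0:x2, 1:pl, 2:pl, 5:x3, 6:pl
edges: (1,0,pre); (2,0,pre); (2,5,pre); (5,1,post); (5,6,post)
branch 2 (rule r3):
nodes: 0:x2, 1:pl, 2:pl, 3:m, 5:x3, 6:pl, 7:m, 8:m
edges: (1,0,pre); (2,0,pre); (2,5,pre); (3,1,at); (5,1,post); (5,6,post); (7,6,at); (8,1,at)


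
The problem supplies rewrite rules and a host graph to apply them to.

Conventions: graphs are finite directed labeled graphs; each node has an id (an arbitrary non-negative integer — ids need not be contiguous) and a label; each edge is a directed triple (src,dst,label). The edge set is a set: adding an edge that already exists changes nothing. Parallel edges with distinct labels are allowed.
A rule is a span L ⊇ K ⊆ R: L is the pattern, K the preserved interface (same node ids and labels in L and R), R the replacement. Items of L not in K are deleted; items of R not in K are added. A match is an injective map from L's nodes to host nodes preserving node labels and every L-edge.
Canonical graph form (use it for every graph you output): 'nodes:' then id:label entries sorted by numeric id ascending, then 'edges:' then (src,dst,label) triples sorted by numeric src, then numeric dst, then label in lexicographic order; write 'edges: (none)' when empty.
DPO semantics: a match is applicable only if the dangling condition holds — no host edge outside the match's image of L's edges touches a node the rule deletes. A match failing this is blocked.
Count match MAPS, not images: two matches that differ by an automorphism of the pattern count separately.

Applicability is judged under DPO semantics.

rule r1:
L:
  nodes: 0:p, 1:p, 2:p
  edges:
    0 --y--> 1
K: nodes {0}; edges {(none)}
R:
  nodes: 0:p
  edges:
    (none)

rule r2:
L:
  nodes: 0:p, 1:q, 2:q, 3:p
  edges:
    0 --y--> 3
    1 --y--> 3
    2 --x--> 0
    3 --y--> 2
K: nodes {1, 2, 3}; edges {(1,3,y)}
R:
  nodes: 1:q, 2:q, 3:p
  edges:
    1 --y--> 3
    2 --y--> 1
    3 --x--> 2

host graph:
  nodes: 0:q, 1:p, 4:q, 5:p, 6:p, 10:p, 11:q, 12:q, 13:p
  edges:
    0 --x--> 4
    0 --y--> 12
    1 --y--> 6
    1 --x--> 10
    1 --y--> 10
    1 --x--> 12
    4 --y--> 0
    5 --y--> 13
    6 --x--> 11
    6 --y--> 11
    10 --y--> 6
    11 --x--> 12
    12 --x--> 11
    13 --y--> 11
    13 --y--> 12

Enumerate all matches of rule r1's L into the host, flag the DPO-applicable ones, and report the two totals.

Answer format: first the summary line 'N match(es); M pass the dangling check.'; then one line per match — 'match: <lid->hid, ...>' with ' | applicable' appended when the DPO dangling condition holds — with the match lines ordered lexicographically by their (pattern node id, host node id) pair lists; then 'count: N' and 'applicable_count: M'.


12 match(es); 0 pass the dangling check.
match: 0->1, 1->6, 2->5
match: 0->1, 1->6, 2->10
match: 0->1, 1->6, 2->13
match: 0->1, 1->10, 2->5
match: 0->1, 1->10, 2->6
match: 0->1, 1->10, 2->13
match: 0->5, 1->13, 2->1
match: 0->5, 1->13, 2->6
match: 0->5, 1->13, 2->10
match: 0->10, 1->6, 2->1
match: 0->10, 1->6, 2->5
match: 0->10, 1->6, 2->13
count: 12
applicable_count: 0


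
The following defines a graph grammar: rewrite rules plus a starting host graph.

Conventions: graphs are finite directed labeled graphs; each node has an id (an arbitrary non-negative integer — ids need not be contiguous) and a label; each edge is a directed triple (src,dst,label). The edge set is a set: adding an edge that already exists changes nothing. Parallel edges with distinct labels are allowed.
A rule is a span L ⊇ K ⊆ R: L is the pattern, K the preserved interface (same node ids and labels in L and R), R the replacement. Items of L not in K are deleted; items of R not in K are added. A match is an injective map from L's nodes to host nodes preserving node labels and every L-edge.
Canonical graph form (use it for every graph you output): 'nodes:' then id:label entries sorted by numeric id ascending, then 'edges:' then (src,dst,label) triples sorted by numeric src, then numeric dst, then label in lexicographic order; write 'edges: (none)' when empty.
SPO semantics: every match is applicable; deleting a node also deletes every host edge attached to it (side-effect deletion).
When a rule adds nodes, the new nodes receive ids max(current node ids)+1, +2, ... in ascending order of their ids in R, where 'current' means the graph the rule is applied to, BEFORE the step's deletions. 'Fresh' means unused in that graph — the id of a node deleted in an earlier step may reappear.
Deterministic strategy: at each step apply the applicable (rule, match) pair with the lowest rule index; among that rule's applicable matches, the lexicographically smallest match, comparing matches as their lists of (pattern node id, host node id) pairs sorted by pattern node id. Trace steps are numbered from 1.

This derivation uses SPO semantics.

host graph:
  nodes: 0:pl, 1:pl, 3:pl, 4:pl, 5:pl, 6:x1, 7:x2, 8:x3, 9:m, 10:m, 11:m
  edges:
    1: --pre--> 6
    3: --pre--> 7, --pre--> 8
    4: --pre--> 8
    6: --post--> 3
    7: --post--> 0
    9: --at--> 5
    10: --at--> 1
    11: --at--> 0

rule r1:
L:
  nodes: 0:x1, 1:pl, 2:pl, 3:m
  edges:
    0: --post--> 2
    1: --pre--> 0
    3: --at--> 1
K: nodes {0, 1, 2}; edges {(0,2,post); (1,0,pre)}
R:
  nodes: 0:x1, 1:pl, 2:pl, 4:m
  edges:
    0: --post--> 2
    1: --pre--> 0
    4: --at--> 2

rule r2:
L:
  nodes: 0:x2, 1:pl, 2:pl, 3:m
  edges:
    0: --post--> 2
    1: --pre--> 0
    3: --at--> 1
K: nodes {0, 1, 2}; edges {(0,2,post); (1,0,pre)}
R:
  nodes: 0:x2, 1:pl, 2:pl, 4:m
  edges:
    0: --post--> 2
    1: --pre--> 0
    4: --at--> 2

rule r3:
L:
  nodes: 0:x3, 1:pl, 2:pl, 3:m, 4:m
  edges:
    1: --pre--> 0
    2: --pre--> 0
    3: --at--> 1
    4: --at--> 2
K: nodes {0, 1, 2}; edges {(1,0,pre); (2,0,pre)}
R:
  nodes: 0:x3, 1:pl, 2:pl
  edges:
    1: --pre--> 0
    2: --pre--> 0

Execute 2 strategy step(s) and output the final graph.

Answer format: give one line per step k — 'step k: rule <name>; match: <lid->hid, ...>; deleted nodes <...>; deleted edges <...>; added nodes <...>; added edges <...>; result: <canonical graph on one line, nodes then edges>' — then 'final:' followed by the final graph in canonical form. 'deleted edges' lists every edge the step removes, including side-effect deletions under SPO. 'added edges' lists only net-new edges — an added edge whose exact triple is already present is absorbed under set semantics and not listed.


step 1: rule r1; match: 0->6, 1->1, 2->3, 3->10; deleted nodes 10; deleted edges (10,1,at); added nodes 12; added edges (12,3,at); result: nodes: 0:pl, 1:pl, 3:pl, 4:pl, 5:pl, 6:x1, 7:x2, 8:x3, 9:m, 11:m, 12:m edges: (1,6,pre); (3,7,pre); (3,8,pre); (4,8,pre); (6,3,post); (7,0,post); (9,5,at); (11,0,at); (12,3,at)
step 2: rule r2; match: 0->7, 1->3, 2->0, 3->12; deleted nodes 12; deleted edges (12,3,at); added nodes 13; added edges (13,0,at); result: nodes: 0:pl, 1:pl, 3:pl, 4:pl, 5:pl, 6:x1, 7:x2, 8:x3, 9:m, 11:m, 13:m edges: (1,6,pre); (3,7,pre); (3,8,pre); (4,8,pre); (6,3,post); (7,0,post); (9,5,at); (11,0,at); (13,0,at)
final:
nodes: 0:pl, 1:pl, 3:pl, 4:pl, 5:pl, 6:x1, 7:x2, 8:x3, 9:m, 11:m, 13:m
edges: (1,6,pre); (3,7,pre); (3,8,pre); (4,8,pre); (6,3,post); (7,0,post); (9,5,at); (11,0,at); (13,0,at)
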